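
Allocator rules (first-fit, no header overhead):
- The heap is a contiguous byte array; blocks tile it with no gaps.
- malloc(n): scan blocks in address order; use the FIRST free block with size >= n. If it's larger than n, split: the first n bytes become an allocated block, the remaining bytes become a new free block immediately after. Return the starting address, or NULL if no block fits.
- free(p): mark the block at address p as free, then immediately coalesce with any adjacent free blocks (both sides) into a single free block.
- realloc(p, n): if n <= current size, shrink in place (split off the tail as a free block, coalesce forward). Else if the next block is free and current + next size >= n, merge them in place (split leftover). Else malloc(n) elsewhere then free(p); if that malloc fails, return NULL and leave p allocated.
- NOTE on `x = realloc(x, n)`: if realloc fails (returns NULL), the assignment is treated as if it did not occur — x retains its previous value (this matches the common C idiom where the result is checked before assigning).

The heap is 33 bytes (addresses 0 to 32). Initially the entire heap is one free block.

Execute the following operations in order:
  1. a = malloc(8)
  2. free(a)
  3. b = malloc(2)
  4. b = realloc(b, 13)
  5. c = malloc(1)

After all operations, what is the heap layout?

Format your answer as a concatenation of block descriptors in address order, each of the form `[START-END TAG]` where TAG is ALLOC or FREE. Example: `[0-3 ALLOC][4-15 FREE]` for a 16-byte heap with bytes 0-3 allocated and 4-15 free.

Op 1: a = malloc(8) -> a = 0; heap: [0-7 ALLOC][8-32 FREE]
Op 2: free(a) -> (freed a); heap: [0-32 FREE]
Op 3: b = malloc(2) -> b = 0; heap: [0-1 ALLOC][2-32 FREE]
Op 4: b = realloc(b, 13) -> b = 0; heap: [0-12 ALLOC][13-32 FREE]
Op 5: c = malloc(1) -> c = 13; heap: [0-12 ALLOC][13-13 ALLOC][14-32 FREE]

Answer: [0-12 ALLOC][13-13 ALLOC][14-32 FREE]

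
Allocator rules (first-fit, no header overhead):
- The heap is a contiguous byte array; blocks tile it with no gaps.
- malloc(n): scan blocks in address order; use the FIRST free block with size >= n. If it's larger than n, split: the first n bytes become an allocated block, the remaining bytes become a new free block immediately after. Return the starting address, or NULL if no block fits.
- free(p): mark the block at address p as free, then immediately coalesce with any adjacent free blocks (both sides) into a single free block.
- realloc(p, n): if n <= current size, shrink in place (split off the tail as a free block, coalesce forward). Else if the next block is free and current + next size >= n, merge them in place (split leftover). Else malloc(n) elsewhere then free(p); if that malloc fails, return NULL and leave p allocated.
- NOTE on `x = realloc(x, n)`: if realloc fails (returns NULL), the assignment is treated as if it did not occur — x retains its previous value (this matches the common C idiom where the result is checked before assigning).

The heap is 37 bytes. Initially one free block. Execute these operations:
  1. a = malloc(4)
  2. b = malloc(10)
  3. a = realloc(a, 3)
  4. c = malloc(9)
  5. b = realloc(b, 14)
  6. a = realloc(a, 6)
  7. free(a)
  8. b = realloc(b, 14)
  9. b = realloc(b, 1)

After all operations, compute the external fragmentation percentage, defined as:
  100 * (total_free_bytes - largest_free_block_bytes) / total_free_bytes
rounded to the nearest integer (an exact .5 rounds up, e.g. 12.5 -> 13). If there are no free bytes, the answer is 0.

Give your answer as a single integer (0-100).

Op 1: a = malloc(4) -> a = 0; heap: [0-3 ALLOC][4-36 FREE]
Op 2: b = malloc(10) -> b = 4; heap: [0-3 ALLOC][4-13 ALLOC][14-36 FREE]
Op 3: a = realloc(a, 3) -> a = 0; heap: [0-2 ALLOC][3-3 FREE][4-13 ALLOC][14-36 FREE]
Op 4: c = malloc(9) -> c = 14; heap: [0-2 ALLOC][3-3 FREE][4-13 ALLOC][14-22 ALLOC][23-36 FREE]
Op 5: b = realloc(b, 14) -> b = 23; heap: [0-2 ALLOC][3-13 FREE][14-22 ALLOC][23-36 ALLOC]
Op 6: a = realloc(a, 6) -> a = 0; heap: [0-5 ALLOC][6-13 FREE][14-22 ALLOC][23-36 ALLOC]
Op 7: free(a) -> (freed a); heap: [0-13 FREE][14-22 ALLOC][23-36 ALLOC]
Op 8: b = realloc(b, 14) -> b = 23; heap: [0-13 FREE][14-22 ALLOC][23-36 ALLOC]
Op 9: b = realloc(b, 1) -> b = 23; heap: [0-13 FREE][14-22 ALLOC][23-23 ALLOC][24-36 FREE]
Free blocks: [14 13] total_free=27 largest=14 -> 100*(27-14)/27 = 1300/27 ≈ 48.148 -> rounds to 48

Answer: 48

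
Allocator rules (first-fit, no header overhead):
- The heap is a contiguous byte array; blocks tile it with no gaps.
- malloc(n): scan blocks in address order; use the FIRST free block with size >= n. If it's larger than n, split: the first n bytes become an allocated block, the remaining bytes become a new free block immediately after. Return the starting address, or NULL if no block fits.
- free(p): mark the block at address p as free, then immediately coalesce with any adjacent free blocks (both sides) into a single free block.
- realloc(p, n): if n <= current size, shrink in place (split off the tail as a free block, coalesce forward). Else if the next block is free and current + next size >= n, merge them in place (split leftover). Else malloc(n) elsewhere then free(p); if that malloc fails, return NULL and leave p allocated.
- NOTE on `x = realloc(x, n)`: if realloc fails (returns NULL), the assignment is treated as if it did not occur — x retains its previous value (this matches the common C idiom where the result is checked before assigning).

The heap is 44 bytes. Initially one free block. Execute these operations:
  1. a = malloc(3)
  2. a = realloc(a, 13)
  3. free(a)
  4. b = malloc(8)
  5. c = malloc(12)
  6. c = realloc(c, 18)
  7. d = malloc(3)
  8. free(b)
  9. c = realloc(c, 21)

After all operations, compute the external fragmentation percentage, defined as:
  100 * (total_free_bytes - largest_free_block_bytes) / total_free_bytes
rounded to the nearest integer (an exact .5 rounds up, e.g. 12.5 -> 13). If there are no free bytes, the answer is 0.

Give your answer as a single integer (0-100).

Answer: 35

Derivation:
Op 1: a = malloc(3) -> a = 0; heap: [0-2 ALLOC][3-43 FREE]
Op 2: a = realloc(a, 13) -> a = 0; heap: [0-12 ALLOC][13-43 FREE]
Op 3: free(a) -> (freed a); heap: [0-43 FREE]
Op 4: b = malloc(8) -> b = 0; heap: [0-7 ALLOC][8-43 FREE]
Op 5: c = malloc(12) -> c = 8; heap: [0-7 ALLOC][8-19 ALLOC][20-43 FREE]
Op 6: c = realloc(c, 18) -> c = 8; heap: [0-7 ALLOC][8-25 ALLOC][26-43 FREE]
Op 7: d = malloc(3) -> d = 26; heap: [0-7 ALLOC][8-25 ALLOC][26-28 ALLOC][29-43 FREE]
Op 8: free(b) -> (freed b); heap: [0-7 FREE][8-25 ALLOC][26-28 ALLOC][29-43 FREE]
Op 9: c = realloc(c, 21) -> NULL (c unchanged); heap: [0-7 FREE][8-25 ALLOC][26-28 ALLOC][29-43 FREE]
Free blocks: [8 15] total_free=23 largest=15 -> 100*(23-15)/23 = 800/23 ≈ 34.783 -> rounds to 35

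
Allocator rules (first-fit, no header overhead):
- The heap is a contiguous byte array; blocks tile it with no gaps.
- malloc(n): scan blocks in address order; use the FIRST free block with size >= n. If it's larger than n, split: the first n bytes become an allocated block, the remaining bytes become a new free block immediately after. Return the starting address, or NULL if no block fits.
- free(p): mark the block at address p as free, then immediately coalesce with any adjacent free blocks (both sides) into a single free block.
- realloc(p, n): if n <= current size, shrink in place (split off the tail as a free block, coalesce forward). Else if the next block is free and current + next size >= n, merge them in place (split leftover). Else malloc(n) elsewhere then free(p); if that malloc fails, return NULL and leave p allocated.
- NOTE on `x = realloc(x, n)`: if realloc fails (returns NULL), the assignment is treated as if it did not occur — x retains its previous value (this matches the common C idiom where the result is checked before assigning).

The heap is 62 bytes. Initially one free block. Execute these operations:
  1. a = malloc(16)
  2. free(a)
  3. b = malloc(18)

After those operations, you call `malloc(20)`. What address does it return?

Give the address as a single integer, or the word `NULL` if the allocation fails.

Op 1: a = malloc(16) -> a = 0; heap: [0-15 ALLOC][16-61 FREE]
Op 2: free(a) -> (freed a); heap: [0-61 FREE]
Op 3: b = malloc(18) -> b = 0; heap: [0-17 ALLOC][18-61 FREE]
malloc(20): first-fit scan over [0-17 ALLOC][18-61 FREE] -> 18

Answer: 18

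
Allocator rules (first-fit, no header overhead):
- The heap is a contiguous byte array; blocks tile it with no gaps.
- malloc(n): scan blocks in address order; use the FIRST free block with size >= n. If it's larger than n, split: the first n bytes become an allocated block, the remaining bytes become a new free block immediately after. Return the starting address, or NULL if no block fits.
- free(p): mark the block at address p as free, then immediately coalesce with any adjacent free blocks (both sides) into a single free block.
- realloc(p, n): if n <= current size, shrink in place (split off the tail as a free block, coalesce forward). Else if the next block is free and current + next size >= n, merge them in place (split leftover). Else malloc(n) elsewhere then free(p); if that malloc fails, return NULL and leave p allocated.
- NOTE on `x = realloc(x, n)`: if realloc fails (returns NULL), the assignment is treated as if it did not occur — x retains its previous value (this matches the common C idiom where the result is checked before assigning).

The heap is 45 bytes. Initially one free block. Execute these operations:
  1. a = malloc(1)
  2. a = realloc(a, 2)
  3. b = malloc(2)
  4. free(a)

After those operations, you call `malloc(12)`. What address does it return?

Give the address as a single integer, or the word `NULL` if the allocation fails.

Answer: 4

Derivation:
Op 1: a = malloc(1) -> a = 0; heap: [0-0 ALLOC][1-44 FREE]
Op 2: a = realloc(a, 2) -> a = 0; heap: [0-1 ALLOC][2-44 FREE]
Op 3: b = malloc(2) -> b = 2; heap: [0-1 ALLOC][2-3 ALLOC][4-44 FREE]
Op 4: free(a) -> (freed a); heap: [0-1 FREE][2-3 ALLOC][4-44 FREE]
malloc(12): first-fit scan over [0-1 FREE][2-3 ALLOC][4-44 FREE] -> 4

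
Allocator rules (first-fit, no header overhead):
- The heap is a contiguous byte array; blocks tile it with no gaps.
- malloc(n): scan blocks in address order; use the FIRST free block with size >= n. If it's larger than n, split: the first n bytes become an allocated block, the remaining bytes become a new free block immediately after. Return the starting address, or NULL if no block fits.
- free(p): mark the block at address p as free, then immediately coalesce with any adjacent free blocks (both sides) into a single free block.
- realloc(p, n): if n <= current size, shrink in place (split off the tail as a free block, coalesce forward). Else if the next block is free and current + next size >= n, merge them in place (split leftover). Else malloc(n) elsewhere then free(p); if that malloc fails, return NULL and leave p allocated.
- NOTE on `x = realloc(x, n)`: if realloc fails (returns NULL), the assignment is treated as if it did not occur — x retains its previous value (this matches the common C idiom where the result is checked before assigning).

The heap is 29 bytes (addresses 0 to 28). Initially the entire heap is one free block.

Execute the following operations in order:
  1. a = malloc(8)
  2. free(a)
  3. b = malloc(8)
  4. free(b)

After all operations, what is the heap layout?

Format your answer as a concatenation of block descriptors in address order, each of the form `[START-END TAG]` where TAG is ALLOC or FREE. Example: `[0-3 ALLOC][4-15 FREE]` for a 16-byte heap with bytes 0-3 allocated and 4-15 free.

Answer: [0-28 FREE]

Derivation:
Op 1: a = malloc(8) -> a = 0; heap: [0-7 ALLOC][8-28 FREE]
Op 2: free(a) -> (freed a); heap: [0-28 FREE]
Op 3: b = malloc(8) -> b = 0; heap: [0-7 ALLOC][8-28 FREE]
Op 4: free(b) -> (freed b); heap: [0-28 FREE]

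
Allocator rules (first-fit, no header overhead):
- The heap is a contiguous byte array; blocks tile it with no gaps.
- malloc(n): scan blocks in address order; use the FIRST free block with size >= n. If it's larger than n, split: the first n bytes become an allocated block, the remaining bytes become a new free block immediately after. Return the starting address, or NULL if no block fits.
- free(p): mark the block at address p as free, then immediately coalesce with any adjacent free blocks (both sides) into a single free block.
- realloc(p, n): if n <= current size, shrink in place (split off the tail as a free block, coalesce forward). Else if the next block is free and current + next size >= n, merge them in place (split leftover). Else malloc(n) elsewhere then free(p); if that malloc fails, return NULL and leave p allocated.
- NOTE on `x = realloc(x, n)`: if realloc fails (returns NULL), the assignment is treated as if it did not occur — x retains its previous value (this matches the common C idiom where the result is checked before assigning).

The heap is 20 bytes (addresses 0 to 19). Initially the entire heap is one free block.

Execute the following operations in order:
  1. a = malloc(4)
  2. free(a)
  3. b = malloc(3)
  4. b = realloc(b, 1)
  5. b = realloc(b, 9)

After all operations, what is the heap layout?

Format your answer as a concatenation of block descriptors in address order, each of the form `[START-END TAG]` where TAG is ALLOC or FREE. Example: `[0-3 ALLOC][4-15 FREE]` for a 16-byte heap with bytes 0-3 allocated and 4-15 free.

Answer: [0-8 ALLOC][9-19 FREE]

Derivation:
Op 1: a = malloc(4) -> a = 0; heap: [0-3 ALLOC][4-19 FREE]
Op 2: free(a) -> (freed a); heap: [0-19 FREE]
Op 3: b = malloc(3) -> b = 0; heap: [0-2 ALLOC][3-19 FREE]
Op 4: b = realloc(b, 1) -> b = 0; heap: [0-0 ALLOC][1-19 FREE]
Op 5: b = realloc(b, 9) -> b = 0; heap: [0-8 ALLOC][9-19 FREE]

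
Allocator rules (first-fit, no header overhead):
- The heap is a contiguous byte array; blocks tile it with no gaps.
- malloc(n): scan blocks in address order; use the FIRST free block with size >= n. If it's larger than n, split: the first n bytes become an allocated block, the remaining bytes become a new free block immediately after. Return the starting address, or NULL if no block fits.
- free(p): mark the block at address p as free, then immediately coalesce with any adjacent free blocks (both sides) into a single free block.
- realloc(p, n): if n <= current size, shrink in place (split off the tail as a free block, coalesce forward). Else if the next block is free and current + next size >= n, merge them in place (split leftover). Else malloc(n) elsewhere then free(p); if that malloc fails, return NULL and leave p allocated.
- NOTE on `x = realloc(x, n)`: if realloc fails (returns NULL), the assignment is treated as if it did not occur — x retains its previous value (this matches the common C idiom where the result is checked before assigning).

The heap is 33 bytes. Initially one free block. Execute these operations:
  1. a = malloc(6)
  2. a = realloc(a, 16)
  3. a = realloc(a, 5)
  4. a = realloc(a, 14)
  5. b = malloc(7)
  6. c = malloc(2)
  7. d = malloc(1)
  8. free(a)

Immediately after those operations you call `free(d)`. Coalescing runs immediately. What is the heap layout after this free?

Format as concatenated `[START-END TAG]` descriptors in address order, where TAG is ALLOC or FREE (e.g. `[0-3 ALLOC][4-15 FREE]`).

Answer: [0-13 FREE][14-20 ALLOC][21-22 ALLOC][23-32 FREE]

Derivation:
Op 1: a = malloc(6) -> a = 0; heap: [0-5 ALLOC][6-32 FREE]
Op 2: a = realloc(a, 16) -> a = 0; heap: [0-15 ALLOC][16-32 FREE]
Op 3: a = realloc(a, 5) -> a = 0; heap: [0-4 ALLOC][5-32 FREE]
Op 4: a = realloc(a, 14) -> a = 0; heap: [0-13 ALLOC][14-32 FREE]
Op 5: b = malloc(7) -> b = 14; heap: [0-13 ALLOC][14-20 ALLOC][21-32 FREE]
Op 6: c = malloc(2) -> c = 21; heap: [0-13 ALLOC][14-20 ALLOC][21-22 ALLOC][23-32 FREE]
Op 7: d = malloc(1) -> d = 23; heap: [0-13 ALLOC][14-20 ALLOC][21-22 ALLOC][23-23 ALLOC][24-32 FREE]
Op 8: free(a) -> (freed a); heap: [0-13 FREE][14-20 ALLOC][21-22 ALLOC][23-23 ALLOC][24-32 FREE]
free(d): d = 23 -> block [23-23 ALLOC]; mark free, coalesce with adjacent free neighbors -> [0-13 FREE][14-20 ALLOC][21-22 ALLOC][23-32 FREE]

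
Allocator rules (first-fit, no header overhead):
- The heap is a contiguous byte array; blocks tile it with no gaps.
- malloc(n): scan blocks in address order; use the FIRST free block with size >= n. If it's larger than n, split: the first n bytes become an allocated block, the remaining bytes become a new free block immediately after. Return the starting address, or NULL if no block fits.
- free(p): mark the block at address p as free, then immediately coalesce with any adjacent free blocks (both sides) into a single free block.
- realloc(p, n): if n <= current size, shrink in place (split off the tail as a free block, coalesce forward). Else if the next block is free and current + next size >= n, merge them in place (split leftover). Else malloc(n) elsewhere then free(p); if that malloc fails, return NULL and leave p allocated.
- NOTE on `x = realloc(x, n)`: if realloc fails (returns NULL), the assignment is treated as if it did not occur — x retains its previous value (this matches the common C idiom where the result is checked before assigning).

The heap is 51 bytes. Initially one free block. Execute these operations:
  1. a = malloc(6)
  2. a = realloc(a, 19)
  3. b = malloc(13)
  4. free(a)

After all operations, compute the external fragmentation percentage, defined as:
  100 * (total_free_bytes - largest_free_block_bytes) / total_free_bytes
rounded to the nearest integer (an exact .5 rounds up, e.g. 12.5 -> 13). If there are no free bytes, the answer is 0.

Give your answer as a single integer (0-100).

Answer: 50

Derivation:
Op 1: a = malloc(6) -> a = 0; heap: [0-5 ALLOC][6-50 FREE]
Op 2: a = realloc(a, 19) -> a = 0; heap: [0-18 ALLOC][19-50 FREE]
Op 3: b = malloc(13) -> b = 19; heap: [0-18 ALLOC][19-31 ALLOC][32-50 FREE]
Op 4: free(a) -> (freed a); heap: [0-18 FREE][19-31 ALLOC][32-50 FREE]
Free blocks: [19 19] total_free=38 largest=19 -> 100*(38-19)/38 = 1900/38 = 50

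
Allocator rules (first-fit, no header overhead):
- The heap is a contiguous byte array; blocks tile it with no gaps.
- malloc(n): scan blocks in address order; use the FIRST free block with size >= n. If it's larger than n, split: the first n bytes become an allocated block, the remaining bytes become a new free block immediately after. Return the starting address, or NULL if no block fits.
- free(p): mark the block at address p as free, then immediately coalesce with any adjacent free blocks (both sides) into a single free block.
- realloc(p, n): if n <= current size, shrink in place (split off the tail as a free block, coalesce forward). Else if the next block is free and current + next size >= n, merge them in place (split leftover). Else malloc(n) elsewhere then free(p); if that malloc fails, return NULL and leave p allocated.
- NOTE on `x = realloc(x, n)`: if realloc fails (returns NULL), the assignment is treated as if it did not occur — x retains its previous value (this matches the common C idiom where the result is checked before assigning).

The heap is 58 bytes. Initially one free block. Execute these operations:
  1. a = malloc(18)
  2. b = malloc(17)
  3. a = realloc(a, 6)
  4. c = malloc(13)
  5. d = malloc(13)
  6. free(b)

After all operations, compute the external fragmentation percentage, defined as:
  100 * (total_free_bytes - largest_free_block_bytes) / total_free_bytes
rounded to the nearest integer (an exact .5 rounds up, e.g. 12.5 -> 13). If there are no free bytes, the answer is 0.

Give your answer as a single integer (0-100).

Answer: 26

Derivation:
Op 1: a = malloc(18) -> a = 0; heap: [0-17 ALLOC][18-57 FREE]
Op 2: b = malloc(17) -> b = 18; heap: [0-17 ALLOC][18-34 ALLOC][35-57 FREE]
Op 3: a = realloc(a, 6) -> a = 0; heap: [0-5 ALLOC][6-17 FREE][18-34 ALLOC][35-57 FREE]
Op 4: c = malloc(13) -> c = 35; heap: [0-5 ALLOC][6-17 FREE][18-34 ALLOC][35-47 ALLOC][48-57 FREE]
Op 5: d = malloc(13) -> d = NULL; heap: [0-5 ALLOC][6-17 FREE][18-34 ALLOC][35-47 ALLOC][48-57 FREE]
Op 6: free(b) -> (freed b); heap: [0-5 ALLOC][6-34 FREE][35-47 ALLOC][48-57 FREE]
Free blocks: [29 10] total_free=39 largest=29 -> 100*(39-29)/39 = 1000/39 ≈ 25.641 -> rounds to 26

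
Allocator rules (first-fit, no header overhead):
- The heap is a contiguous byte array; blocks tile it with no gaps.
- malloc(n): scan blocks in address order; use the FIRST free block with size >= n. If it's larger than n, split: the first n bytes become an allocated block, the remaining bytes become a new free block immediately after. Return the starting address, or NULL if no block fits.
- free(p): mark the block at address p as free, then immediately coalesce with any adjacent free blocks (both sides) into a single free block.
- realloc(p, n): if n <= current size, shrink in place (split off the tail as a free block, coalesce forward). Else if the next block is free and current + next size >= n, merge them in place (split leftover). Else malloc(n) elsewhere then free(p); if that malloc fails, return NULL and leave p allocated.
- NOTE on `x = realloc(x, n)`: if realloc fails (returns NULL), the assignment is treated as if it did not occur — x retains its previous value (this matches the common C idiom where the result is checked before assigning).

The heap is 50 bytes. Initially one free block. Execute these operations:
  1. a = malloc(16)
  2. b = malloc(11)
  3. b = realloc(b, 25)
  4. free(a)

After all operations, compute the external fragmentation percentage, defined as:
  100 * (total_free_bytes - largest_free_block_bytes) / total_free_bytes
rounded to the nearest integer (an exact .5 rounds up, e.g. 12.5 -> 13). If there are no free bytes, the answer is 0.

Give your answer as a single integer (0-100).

Op 1: a = malloc(16) -> a = 0; heap: [0-15 ALLOC][16-49 FREE]
Op 2: b = malloc(11) -> b = 16; heap: [0-15 ALLOC][16-26 ALLOC][27-49 FREE]
Op 3: b = realloc(b, 25) -> b = 16; heap: [0-15 ALLOC][16-40 ALLOC][41-49 FREE]
Op 4: free(a) -> (freed a); heap: [0-15 FREE][16-40 ALLOC][41-49 FREE]
Free blocks: [16 9] total_free=25 largest=16 -> 100*(25-16)/25 = 900/25 = 36

Answer: 36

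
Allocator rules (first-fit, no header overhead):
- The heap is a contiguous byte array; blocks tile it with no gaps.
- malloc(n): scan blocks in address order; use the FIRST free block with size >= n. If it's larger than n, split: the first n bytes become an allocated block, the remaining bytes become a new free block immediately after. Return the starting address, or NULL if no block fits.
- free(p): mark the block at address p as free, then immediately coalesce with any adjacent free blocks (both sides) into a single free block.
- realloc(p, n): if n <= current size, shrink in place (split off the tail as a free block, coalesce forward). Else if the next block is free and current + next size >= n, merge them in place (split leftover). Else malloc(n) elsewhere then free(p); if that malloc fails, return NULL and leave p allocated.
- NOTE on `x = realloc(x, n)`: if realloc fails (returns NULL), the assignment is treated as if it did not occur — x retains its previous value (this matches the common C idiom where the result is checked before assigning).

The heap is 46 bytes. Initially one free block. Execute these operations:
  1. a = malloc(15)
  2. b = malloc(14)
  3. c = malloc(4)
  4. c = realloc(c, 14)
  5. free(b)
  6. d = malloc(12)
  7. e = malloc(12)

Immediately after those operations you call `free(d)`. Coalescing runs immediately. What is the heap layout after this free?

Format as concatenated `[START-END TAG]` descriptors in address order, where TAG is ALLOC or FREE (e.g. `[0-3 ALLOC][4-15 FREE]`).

Answer: [0-14 ALLOC][15-28 FREE][29-42 ALLOC][43-45 FREE]

Derivation:
Op 1: a = malloc(15) -> a = 0; heap: [0-14 ALLOC][15-45 FREE]
Op 2: b = malloc(14) -> b = 15; heap: [0-14 ALLOC][15-28 ALLOC][29-45 FREE]
Op 3: c = malloc(4) -> c = 29; heap: [0-14 ALLOC][15-28 ALLOC][29-32 ALLOC][33-45 FREE]
Op 4: c = realloc(c, 14) -> c = 29; heap: [0-14 ALLOC][15-28 ALLOC][29-42 ALLOC][43-45 FREE]
Op 5: free(b) -> (freed b); heap: [0-14 ALLOC][15-28 FREE][29-42 ALLOC][43-45 FREE]
Op 6: d = malloc(12) -> d = 15; heap: [0-14 ALLOC][15-26 ALLOC][27-28 FREE][29-42 ALLOC][43-45 FREE]
Op 7: e = malloc(12) -> e = NULL; heap: [0-14 ALLOC][15-26 ALLOC][27-28 FREE][29-42 ALLOC][43-45 FREE]
free(d): d = 15 -> block [15-26 ALLOC]; mark free, coalesce with adjacent free neighbors -> [0-14 ALLOC][15-28 FREE][29-42 ALLOC][43-45 FREE]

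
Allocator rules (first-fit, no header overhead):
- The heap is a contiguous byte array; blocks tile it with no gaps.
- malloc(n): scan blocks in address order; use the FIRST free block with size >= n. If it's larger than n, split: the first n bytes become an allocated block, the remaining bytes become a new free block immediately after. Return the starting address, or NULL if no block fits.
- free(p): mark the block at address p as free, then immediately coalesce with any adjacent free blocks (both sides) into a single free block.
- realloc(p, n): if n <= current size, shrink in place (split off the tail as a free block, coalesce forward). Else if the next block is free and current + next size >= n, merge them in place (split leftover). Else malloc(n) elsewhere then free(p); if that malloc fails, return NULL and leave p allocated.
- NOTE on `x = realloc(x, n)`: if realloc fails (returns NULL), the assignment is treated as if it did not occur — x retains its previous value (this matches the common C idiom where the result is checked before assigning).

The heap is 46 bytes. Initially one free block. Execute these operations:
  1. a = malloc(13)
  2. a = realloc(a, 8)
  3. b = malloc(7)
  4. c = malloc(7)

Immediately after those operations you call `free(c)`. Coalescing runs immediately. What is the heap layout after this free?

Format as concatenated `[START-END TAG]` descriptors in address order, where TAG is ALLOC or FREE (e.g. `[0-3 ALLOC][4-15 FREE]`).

Op 1: a = malloc(13) -> a = 0; heap: [0-12 ALLOC][13-45 FREE]
Op 2: a = realloc(a, 8) -> a = 0; heap: [0-7 ALLOC][8-45 FREE]
Op 3: b = malloc(7) -> b = 8; heap: [0-7 ALLOC][8-14 ALLOC][15-45 FREE]
Op 4: c = malloc(7) -> c = 15; heap: [0-7 ALLOC][8-14 ALLOC][15-21 ALLOC][22-45 FREE]
free(c): c = 15 -> block [15-21 ALLOC]; mark free, coalesce with adjacent free neighbors -> [0-7 ALLOC][8-14 ALLOC][15-45 FREE]

Answer: [0-7 ALLOC][8-14 ALLOC][15-45 FREE]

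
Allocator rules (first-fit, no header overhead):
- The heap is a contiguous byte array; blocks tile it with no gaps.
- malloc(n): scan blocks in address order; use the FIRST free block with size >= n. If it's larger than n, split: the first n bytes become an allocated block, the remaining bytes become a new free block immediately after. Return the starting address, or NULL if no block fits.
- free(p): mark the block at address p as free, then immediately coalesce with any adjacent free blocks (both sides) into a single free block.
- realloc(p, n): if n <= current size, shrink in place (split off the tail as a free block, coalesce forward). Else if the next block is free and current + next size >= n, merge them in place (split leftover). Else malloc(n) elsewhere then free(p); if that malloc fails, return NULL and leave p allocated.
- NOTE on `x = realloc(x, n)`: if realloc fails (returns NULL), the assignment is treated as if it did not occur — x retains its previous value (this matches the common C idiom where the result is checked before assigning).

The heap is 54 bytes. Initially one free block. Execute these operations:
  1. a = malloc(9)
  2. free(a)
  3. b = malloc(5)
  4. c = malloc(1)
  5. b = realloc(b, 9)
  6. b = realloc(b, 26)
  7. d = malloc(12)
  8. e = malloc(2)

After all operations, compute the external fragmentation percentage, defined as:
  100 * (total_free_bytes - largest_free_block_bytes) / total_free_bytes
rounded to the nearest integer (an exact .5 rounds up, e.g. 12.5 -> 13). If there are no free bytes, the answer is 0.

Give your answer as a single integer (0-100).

Answer: 23

Derivation:
Op 1: a = malloc(9) -> a = 0; heap: [0-8 ALLOC][9-53 FREE]
Op 2: free(a) -> (freed a); heap: [0-53 FREE]
Op 3: b = malloc(5) -> b = 0; heap: [0-4 ALLOC][5-53 FREE]
Op 4: c = malloc(1) -> c = 5; heap: [0-4 ALLOC][5-5 ALLOC][6-53 FREE]
Op 5: b = realloc(b, 9) -> b = 6; heap: [0-4 FREE][5-5 ALLOC][6-14 ALLOC][15-53 FREE]
Op 6: b = realloc(b, 26) -> b = 6; heap: [0-4 FREE][5-5 ALLOC][6-31 ALLOC][32-53 FREE]
Op 7: d = malloc(12) -> d = 32; heap: [0-4 FREE][5-5 ALLOC][6-31 ALLOC][32-43 ALLOC][44-53 FREE]
Op 8: e = malloc(2) -> e = 0; heap: [0-1 ALLOC][2-4 FREE][5-5 ALLOC][6-31 ALLOC][32-43 ALLOC][44-53 FREE]
Free blocks: [3 10] total_free=13 largest=10 -> 100*(13-10)/13 = 300/13 ≈ 23.077 -> rounds to 23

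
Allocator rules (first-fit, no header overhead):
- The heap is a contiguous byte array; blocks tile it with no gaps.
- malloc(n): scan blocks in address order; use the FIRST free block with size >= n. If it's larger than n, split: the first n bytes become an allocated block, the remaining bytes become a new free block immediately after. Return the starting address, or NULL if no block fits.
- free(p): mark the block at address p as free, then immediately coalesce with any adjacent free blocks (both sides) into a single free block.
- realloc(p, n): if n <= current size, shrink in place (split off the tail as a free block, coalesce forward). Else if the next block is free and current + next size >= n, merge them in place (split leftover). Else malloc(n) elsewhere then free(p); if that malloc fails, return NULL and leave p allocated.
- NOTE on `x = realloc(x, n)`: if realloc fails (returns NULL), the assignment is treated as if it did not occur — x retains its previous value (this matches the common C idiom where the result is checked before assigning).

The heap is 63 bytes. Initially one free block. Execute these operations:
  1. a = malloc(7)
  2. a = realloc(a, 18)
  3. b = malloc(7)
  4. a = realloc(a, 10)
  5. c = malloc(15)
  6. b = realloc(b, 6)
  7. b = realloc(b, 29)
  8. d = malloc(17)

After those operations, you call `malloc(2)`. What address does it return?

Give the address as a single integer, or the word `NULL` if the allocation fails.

Answer: 10

Derivation:
Op 1: a = malloc(7) -> a = 0; heap: [0-6 ALLOC][7-62 FREE]
Op 2: a = realloc(a, 18) -> a = 0; heap: [0-17 ALLOC][18-62 FREE]
Op 3: b = malloc(7) -> b = 18; heap: [0-17 ALLOC][18-24 ALLOC][25-62 FREE]
Op 4: a = realloc(a, 10) -> a = 0; heap: [0-9 ALLOC][10-17 FREE][18-24 ALLOC][25-62 FREE]
Op 5: c = malloc(15) -> c = 25; heap: [0-9 ALLOC][10-17 FREE][18-24 ALLOC][25-39 ALLOC][40-62 FREE]
Op 6: b = realloc(b, 6) -> b = 18; heap: [0-9 ALLOC][10-17 FREE][18-23 ALLOC][24-24 FREE][25-39 ALLOC][40-62 FREE]
Op 7: b = realloc(b, 29) -> NULL (b unchanged); heap: [0-9 ALLOC][10-17 FREE][18-23 ALLOC][24-24 FREE][25-39 ALLOC][40-62 FREE]
Op 8: d = malloc(17) -> d = 40; heap: [0-9 ALLOC][10-17 FREE][18-23 ALLOC][24-24 FREE][25-39 ALLOC][40-56 ALLOC][57-62 FREE]
malloc(2): first-fit scan over [0-9 ALLOC][10-17 FREE][18-23 ALLOC][24-24 FREE][25-39 ALLOC][40-56 ALLOC][57-62 FREE] -> 10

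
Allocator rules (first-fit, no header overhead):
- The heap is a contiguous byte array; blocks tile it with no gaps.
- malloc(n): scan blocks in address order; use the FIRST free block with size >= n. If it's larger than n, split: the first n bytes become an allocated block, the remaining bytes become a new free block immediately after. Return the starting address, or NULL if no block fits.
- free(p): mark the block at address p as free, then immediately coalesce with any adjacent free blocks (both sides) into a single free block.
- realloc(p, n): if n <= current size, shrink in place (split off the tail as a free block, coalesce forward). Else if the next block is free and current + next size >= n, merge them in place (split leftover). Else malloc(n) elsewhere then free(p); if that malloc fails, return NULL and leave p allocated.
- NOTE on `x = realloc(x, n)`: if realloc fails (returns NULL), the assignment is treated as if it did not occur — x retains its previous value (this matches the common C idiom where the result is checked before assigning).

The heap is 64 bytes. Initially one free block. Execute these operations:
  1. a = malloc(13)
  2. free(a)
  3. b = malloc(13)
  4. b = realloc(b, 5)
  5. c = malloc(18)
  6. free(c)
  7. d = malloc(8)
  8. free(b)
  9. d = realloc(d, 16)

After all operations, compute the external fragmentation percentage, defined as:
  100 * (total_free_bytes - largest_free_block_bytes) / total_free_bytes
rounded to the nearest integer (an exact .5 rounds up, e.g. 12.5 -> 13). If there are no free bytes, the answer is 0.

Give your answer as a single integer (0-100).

Op 1: a = malloc(13) -> a = 0; heap: [0-12 ALLOC][13-63 FREE]
Op 2: free(a) -> (freed a); heap: [0-63 FREE]
Op 3: b = malloc(13) -> b = 0; heap: [0-12 ALLOC][13-63 FREE]
Op 4: b = realloc(b, 5) -> b = 0; heap: [0-4 ALLOC][5-63 FREE]
Op 5: c = malloc(18) -> c = 5; heap: [0-4 ALLOC][5-22 ALLOC][23-63 FREE]
Op 6: free(c) -> (freed c); heap: [0-4 ALLOC][5-63 FREE]
Op 7: d = malloc(8) -> d = 5; heap: [0-4 ALLOC][5-12 ALLOC][13-63 FREE]
Op 8: free(b) -> (freed b); heap: [0-4 FREE][5-12 ALLOC][13-63 FREE]
Op 9: d = realloc(d, 16) -> d = 5; heap: [0-4 FREE][5-20 ALLOC][21-63 FREE]
Free blocks: [5 43] total_free=48 largest=43 -> 100*(48-43)/48 = 500/48 ≈ 10.417 -> rounds to 10

Answer: 10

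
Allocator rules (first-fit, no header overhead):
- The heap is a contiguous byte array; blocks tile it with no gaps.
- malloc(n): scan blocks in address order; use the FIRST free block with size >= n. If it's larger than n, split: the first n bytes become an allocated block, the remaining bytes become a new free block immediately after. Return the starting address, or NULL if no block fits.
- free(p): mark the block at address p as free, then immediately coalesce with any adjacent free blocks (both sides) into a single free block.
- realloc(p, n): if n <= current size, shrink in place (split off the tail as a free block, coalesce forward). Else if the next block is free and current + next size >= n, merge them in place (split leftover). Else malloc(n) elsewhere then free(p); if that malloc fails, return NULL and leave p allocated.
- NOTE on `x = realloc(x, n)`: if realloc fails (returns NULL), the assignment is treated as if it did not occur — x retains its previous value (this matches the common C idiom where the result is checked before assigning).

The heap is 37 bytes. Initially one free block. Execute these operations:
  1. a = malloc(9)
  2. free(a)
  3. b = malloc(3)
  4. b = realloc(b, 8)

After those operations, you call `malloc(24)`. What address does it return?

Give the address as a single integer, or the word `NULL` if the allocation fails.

Op 1: a = malloc(9) -> a = 0; heap: [0-8 ALLOC][9-36 FREE]
Op 2: free(a) -> (freed a); heap: [0-36 FREE]
Op 3: b = malloc(3) -> b = 0; heap: [0-2 ALLOC][3-36 FREE]
Op 4: b = realloc(b, 8) -> b = 0; heap: [0-7 ALLOC][8-36 FREE]
malloc(24): first-fit scan over [0-7 ALLOC][8-36 FREE] -> 8

Answer: 8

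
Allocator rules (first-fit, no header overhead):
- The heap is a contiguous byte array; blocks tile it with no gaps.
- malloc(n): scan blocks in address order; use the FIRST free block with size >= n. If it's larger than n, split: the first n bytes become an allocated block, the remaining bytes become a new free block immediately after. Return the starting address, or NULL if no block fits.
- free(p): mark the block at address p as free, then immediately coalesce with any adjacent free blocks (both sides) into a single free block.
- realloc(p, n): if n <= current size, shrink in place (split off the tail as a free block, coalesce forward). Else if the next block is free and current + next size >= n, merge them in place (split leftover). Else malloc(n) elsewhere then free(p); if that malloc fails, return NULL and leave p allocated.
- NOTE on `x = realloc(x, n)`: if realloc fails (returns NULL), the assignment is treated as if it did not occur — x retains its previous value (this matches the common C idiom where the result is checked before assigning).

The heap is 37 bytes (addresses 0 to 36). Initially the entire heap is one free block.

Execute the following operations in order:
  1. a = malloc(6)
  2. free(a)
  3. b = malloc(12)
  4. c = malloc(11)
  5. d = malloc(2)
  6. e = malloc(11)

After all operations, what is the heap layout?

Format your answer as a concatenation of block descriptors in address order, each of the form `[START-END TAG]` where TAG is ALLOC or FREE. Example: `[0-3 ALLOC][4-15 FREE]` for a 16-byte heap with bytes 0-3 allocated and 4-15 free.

Answer: [0-11 ALLOC][12-22 ALLOC][23-24 ALLOC][25-35 ALLOC][36-36 FREE]

Derivation:
Op 1: a = malloc(6) -> a = 0; heap: [0-5 ALLOC][6-36 FREE]
Op 2: free(a) -> (freed a); heap: [0-36 FREE]
Op 3: b = malloc(12) -> b = 0; heap: [0-11 ALLOC][12-36 FREE]
Op 4: c = malloc(11) -> c = 12; heap: [0-11 ALLOC][12-22 ALLOC][23-36 FREE]
Op 5: d = malloc(2) -> d = 23; heap: [0-11 ALLOC][12-22 ALLOC][23-24 ALLOC][25-36 FREE]
Op 6: e = malloc(11) -> e = 25; heap: [0-11 ALLOC][12-22 ALLOC][23-24 ALLOC][25-35 ALLOC][36-36 FREE]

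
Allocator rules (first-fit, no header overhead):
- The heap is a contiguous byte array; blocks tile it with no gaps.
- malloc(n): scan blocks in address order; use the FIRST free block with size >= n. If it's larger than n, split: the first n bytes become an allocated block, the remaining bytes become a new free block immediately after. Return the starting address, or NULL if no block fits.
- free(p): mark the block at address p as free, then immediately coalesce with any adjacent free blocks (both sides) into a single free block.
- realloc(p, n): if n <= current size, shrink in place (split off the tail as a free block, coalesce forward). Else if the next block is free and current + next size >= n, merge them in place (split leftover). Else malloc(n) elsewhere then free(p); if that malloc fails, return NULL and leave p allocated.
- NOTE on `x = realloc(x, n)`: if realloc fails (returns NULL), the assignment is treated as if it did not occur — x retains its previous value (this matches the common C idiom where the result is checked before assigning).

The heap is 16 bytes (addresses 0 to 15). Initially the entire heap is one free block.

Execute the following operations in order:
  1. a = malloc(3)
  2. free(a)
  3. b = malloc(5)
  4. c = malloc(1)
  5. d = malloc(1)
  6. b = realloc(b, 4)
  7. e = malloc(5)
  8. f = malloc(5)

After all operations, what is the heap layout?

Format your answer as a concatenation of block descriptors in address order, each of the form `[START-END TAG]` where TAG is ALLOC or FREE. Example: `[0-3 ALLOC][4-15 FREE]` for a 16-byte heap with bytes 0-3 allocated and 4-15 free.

Op 1: a = malloc(3) -> a = 0; heap: [0-2 ALLOC][3-15 FREE]
Op 2: free(a) -> (freed a); heap: [0-15 FREE]
Op 3: b = malloc(5) -> b = 0; heap: [0-4 ALLOC][5-15 FREE]
Op 4: c = malloc(1) -> c = 5; heap: [0-4 ALLOC][5-5 ALLOC][6-15 FREE]
Op 5: d = malloc(1) -> d = 6; heap: [0-4 ALLOC][5-5 ALLOC][6-6 ALLOC][7-15 FREE]
Op 6: b = realloc(b, 4) -> b = 0; heap: [0-3 ALLOC][4-4 FREE][5-5 ALLOC][6-6 ALLOC][7-15 FREE]
Op 7: e = malloc(5) -> e = 7; heap: [0-3 ALLOC][4-4 FREE][5-5 ALLOC][6-6 ALLOC][7-11 ALLOC][12-15 FREE]
Op 8: f = malloc(5) -> f = NULL; heap: [0-3 ALLOC][4-4 FREE][5-5 ALLOC][6-6 ALLOC][7-11 ALLOC][12-15 FREE]

Answer: [0-3 ALLOC][4-4 FREE][5-5 ALLOC][6-6 ALLOC][7-11 ALLOC][12-15 FREE]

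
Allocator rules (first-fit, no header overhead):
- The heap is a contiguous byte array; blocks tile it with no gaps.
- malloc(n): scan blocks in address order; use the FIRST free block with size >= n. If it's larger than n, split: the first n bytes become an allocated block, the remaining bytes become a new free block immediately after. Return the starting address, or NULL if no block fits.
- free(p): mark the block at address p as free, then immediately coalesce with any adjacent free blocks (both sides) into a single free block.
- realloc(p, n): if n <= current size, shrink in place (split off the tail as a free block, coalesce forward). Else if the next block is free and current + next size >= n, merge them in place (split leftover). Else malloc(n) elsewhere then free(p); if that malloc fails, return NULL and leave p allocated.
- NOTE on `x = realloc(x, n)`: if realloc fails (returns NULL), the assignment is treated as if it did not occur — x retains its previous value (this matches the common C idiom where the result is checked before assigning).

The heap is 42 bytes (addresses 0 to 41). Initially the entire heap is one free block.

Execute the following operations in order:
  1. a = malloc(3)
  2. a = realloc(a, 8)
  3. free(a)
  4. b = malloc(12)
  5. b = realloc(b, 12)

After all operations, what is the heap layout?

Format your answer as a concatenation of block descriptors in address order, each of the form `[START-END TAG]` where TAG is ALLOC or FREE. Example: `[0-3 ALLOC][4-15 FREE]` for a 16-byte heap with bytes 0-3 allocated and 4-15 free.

Answer: [0-11 ALLOC][12-41 FREE]

Derivation:
Op 1: a = malloc(3) -> a = 0; heap: [0-2 ALLOC][3-41 FREE]
Op 2: a = realloc(a, 8) -> a = 0; heap: [0-7 ALLOC][8-41 FREE]
Op 3: free(a) -> (freed a); heap: [0-41 FREE]
Op 4: b = malloc(12) -> b = 0; heap: [0-11 ALLOC][12-41 FREE]
Op 5: b = realloc(b, 12) -> b = 0; heap: [0-11 ALLOC][12-41 FREE]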